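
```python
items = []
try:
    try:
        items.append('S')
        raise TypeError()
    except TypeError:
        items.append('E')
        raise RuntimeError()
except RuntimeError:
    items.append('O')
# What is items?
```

Step-by-step execution trace:
1. Inner try: `items.append('S')` → items = ['S'].
2. `raise TypeError()` raises TypeError.
3. Inner `except TypeError` matches → `items.append('E')` → items = ['S', 'E'].
4. `raise RuntimeError()` raises RuntimeError; propagates to outer try.
5. Outer `except RuntimeError` matches → `items.append('O')` → items = ['S', 'E', 'O'].
Result: ['S', 'E', 'O']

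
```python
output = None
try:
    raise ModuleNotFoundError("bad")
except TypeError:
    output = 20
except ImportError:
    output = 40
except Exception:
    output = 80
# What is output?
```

Step-by-step execution trace:
1. `raise ModuleNotFoundError(...)` raises ModuleNotFoundError.
2. `except TypeError` does not match (ModuleNotFoundError is not a subclass of TypeError); skipped.
3. `except ImportError` matches (ModuleNotFoundError is a subclass of ImportError) → output = 40.
4. `except Exception` is not reached.
Result: 40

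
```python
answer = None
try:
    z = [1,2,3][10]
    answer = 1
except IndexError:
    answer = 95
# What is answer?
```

Step-by-step execution trace:
1. `z = [1,2,3][10]` raises IndexError.
2. `answer = 1` is not reached.
3. `except IndexError` matches → answer = 95.
Result: 95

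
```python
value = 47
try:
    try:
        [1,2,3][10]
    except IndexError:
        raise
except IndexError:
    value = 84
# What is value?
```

Step-by-step execution trace:
1. Inner try: `[1,2,3][10]` raises IndexError.
2. Inner `except IndexError` matches; bare `raise` re-raises the same IndexError.
3. Outer `except IndexError` matches → value = 84.
Result: 84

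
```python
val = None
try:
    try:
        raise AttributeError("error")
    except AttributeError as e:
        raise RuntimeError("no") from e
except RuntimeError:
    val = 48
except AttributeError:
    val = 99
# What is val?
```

Step-by-step execution trace:
1. Inner try raises AttributeError; inner `except AttributeError as e` catches it.
2. `raise RuntimeError(...) from e` raises RuntimeError (AttributeError is attached as __cause__, but only RuntimeError is active).
3. Outer `except RuntimeError` matches → val = 48.
4. `except AttributeError` is not reached.
Result: 48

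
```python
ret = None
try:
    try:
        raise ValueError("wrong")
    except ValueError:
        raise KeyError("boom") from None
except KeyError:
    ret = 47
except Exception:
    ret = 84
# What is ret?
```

Step-by-step execution trace:
1. Inner try raises ValueError; inner `except ValueError` catches it.
2. `raise KeyError(...) from None` raises KeyError (from None suppresses __context__, but the active exception is still KeyError).
3. Outer `except KeyError` matches → ret = 47.
4. `except Exception` is not reached.
Result: 47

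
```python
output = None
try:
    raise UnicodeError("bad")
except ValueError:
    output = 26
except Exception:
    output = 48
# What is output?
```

Step-by-step execution trace:
1. `raise UnicodeError(...)` raises UnicodeError.
2. `except ValueError` matches (UnicodeError is a subclass of ValueError) → output = 26.
3. `except Exception` is not reached.
Result: 26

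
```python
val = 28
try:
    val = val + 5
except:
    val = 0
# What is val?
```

Step-by-step execution trace:
1. val starts at 28.
2. try: `val = val + 5` → val = 33. No exception raised.
3. `except` is skipped.
Result: 33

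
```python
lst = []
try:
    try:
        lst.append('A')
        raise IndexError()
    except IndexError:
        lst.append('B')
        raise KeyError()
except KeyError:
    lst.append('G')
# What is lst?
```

Step-by-step execution trace:
1. Inner try: `lst.append('A')` → lst = ['A'].
2. `raise IndexError()` raises IndexError.
3. Inner `except IndexError` matches → `lst.append('B')` → lst = ['A', 'B'].
4. `raise KeyError()` raises KeyError; propagates to outer try.
5. Outer `except KeyError` matches → `lst.append('G')` → lst = ['A', 'B', 'G'].
Result: ['A', 'B', 'G']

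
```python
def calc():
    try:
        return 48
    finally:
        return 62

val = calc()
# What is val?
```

Step-by-step execution trace:
1. `calc()` enters try: `return 48` sets pending return value 48.
2. Before returning, `finally: return 62` runs and overrides the pending return.
3. calc() returns 62 → val = 62.
Result: 62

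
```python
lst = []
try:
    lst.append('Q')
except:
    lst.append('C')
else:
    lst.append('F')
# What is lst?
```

Step-by-step execution trace:
1. try: `lst.append('Q')` → lst = ['Q']. No exception raised.
2. `except` is skipped.
3. `else` runs (try completed without exception): `lst.append('F')` → lst = ['Q', 'F'].
Result: ['Q', 'F']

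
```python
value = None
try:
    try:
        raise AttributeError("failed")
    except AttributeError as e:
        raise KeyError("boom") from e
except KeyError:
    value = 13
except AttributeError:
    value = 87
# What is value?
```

Step-by-step execution trace:
1. Inner try raises AttributeError; inner `except AttributeError as e` catches it.
2. `raise KeyError(...) from e` raises KeyError (AttributeError is attached as __cause__, but only KeyError is active).
3. Outer `except KeyError` matches → value = 13.
4. `except AttributeError` is not reached.
Result: 13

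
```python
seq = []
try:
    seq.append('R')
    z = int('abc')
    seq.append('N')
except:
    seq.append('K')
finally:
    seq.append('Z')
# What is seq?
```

Step-by-step execution trace:
1. try: `seq.append('R')` → seq = ['R'].
2. `z = int('abc')` raises ValueError; `seq.append('N')` is not reached.
3. bare `except` matches → `seq.append('K')` → seq = ['R', 'K'].
4. finally always runs: `seq.append('Z')` → seq = ['R', 'K', 'Z'].
Result: ['R', 'K', 'Z']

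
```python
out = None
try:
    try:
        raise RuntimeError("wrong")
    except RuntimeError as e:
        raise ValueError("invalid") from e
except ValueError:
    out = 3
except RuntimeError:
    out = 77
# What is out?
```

Step-by-step execution trace:
1. Inner try raises RuntimeError; inner `except RuntimeError as e` catches it.
2. `raise ValueError(...) from e` raises ValueError (RuntimeError is attached as __cause__, but only ValueError is active).
3. Outer `except ValueError` matches → out = 3.
4. `except RuntimeError` is not reached.
Result: 3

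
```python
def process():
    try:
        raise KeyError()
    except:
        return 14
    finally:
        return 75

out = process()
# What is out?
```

Step-by-step execution trace:
1. `process()` enters try: `raise KeyError()` raises KeyError.
2. bare `except` matches → `return 14` sets pending return value 14.
3. Before returning, `finally: return 75` runs and overrides the pending return.
4. process() returns 75 → out = 75.
Result: 75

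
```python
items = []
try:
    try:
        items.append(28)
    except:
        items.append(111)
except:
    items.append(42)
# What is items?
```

Step-by-step execution trace:
1. Inner try: `items.append(28)` → items = [28]. No exception raised.
2. Inner `except` is skipped.
3. Inner try completes normally; outer `except` is skipped.
Result: [28]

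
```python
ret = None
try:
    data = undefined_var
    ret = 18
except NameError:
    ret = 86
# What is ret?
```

Step-by-step execution trace:
1. `data = undefined_var` raises NameError.
2. `ret = 18` is not reached.
3. `except NameError` matches → ret = 86.
Result: 86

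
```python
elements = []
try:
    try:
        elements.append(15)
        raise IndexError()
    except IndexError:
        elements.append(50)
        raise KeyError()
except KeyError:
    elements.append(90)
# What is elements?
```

Step-by-step execution trace:
1. Inner try: `elements.append(15)` → elements = [15].
2. `raise IndexError()` raises IndexError.
3. Inner `except IndexError` matches → `elements.append(50)` → elements = [15, 50].
4. `raise KeyError()` raises KeyError; propagates to outer try.
5. Outer `except KeyError` matches → `elements.append(90)` → elements = [15, 50, 90].
Result: [15, 50, 90]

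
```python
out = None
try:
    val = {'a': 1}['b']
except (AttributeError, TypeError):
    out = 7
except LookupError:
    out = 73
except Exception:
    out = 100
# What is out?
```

Step-by-step execution trace:
1. `val = {'a': 1}['b']` raises KeyError.
2. `except (AttributeError, TypeError)` does not match KeyError; skipped.
3. `except LookupError` matches (KeyError is a subclass of LookupError) → out = 73.
4. `except Exception` is not reached.
Result: 73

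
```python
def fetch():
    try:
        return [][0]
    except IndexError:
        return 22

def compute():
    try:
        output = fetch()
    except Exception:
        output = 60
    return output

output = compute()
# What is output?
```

Step-by-step execution trace:
1. `compute()` calls `fetch()`.
2. In fetch: `[][0]` raises IndexError; `except IndexError` catches it → returns 22.
3. In compute: `output = fetch()` → output = 22. No exception reaches compute.
4. `except Exception` is skipped; compute returns 22.
5. output = 22.
Result: 22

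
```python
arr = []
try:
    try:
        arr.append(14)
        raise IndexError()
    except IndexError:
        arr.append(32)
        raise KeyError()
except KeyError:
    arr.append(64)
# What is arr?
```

Step-by-step execution trace:
1. Inner try: `arr.append(14)` → arr = [14].
2. `raise IndexError()` raises IndexError.
3. Inner `except IndexError` matches → `arr.append(32)` → arr = [14, 32].
4. `raise KeyError()` raises KeyError; propagates to outer try.
5. Outer `except KeyError` matches → `arr.append(64)` → arr = [14, 32, 64].
Result: [14, 32, 64]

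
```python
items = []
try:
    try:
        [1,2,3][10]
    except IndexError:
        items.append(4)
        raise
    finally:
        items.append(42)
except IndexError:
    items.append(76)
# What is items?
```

Step-by-step execution trace:
1. Inner try: `[1,2,3][10]` raises IndexError.
2. Inner `except IndexError` matches → `items.append(4)` → items = [4].
3. bare `raise` re-raises IndexError.
4. Inner `finally` runs during unwinding: `items.append(42)` → items = [4, 42].
5. Outer `except IndexError` matches → `items.append(76)` → items = [4, 42, 76].
Result: [4, 42, 76]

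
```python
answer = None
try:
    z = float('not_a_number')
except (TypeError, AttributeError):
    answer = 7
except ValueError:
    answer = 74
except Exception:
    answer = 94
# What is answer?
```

Step-by-step execution trace:
1. `z = float('not_a_number')` raises ValueError.
2. `except (TypeError, AttributeError)` does not match ValueError; skipped.
3. `except ValueError` matches (exact type match) → answer = 74.
4. `except Exception` is not reached.
Result: 74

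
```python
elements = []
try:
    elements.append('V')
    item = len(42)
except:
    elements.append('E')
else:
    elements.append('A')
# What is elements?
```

Step-by-step execution trace:
1. try: `elements.append('V')` → elements = ['V'].
2. `item = len(42)` raises TypeError.
3. bare `except` matches → `elements.append('E')` → elements = ['V', 'E'].
4. `else` is skipped (an exception was raised).
Result: ['V', 'E']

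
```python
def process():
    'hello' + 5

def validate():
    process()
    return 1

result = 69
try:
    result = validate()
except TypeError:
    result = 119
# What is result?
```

Step-by-step execution trace:
1. result starts at 69.
2. try: `validate()` calls `process()`.
3. `process()` evaluates `'hello' + 5`, which raises TypeError; it propagates through validate (uncaught).
4. `return 1` in validate is not reached; the assignment to result does not complete.
5. `except TypeError` matches → result = 119.
Result: 119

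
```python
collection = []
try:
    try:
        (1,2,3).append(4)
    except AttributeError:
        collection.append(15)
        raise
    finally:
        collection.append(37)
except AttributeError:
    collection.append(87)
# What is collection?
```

Step-by-step execution trace:
1. Inner try: `(1,2,3).append(4)` raises AttributeError.
2. Inner `except AttributeError` matches → `collection.append(15)` → collection = [15].
3. bare `raise` re-raises AttributeError.
4. Inner `finally` runs during unwinding: `collection.append(37)` → collection = [15, 37].
5. Outer `except AttributeError` matches → `collection.append(87)` → collection = [15, 37, 87].
Result: [15, 37, 87]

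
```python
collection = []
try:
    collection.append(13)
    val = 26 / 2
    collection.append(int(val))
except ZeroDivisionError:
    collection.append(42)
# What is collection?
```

Step-by-step execution trace:
1. try: `collection.append(13)` → collection = [13].
2. `val = 26 / 2` → val = 13.0. No exception raised.
3. `collection.append(int(val))` → collection = [13, 13].
4. `except ZeroDivisionError` is skipped (no exception was raised).
Result: [13, 13]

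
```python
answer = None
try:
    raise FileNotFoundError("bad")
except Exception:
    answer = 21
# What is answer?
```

Step-by-step execution trace:
1. `raise FileNotFoundError(...)` raises FileNotFoundError.
2. `except Exception` matches (FileNotFoundError is a subclass of Exception) → answer = 21.
Result: 21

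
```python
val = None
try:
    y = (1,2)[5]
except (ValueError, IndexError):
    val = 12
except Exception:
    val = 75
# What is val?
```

Step-by-step execution trace:
1. `y = (1,2)[5]` raises IndexError.
2. `except (ValueError, IndexError)` matches (IndexError is in the tuple) → val = 12.
3. `except Exception` is not reached.
Result: 12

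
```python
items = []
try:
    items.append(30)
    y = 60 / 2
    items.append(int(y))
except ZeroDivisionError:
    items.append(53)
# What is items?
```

Step-by-step execution trace:
1. try: `items.append(30)` → items = [30].
2. `y = 60 / 2` → y = 30.0. No exception raised.
3. `items.append(int(y))` → items = [30, 30].
4. `except ZeroDivisionError` is skipped (no exception was raised).
Result: [30, 30]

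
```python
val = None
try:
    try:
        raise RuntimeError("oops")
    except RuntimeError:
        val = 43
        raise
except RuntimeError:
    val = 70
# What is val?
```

Step-by-step execution trace:
1. Inner try: `raise RuntimeError("oops")` raises RuntimeError.
2. Inner `except RuntimeError` matches → val = 43.
3. bare `raise` re-raises the same RuntimeError.
4. Outer `except RuntimeError` matches → val = 70.
Result: 70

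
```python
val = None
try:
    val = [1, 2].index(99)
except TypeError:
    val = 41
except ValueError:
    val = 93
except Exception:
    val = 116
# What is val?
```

Step-by-step execution trace:
1. `val = [1, 2].index(99)` raises ValueError.
2. `except TypeError` does not match ValueError; skipped.
3. `except ValueError` matches → val = 93.
4. Remaining except clauses are skipped.
Result: 93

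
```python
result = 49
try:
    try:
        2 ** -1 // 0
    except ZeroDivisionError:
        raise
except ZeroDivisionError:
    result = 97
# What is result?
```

Step-by-step execution trace:
1. Inner try: `2 ** -1 // 0` raises ZeroDivisionError.
2. Inner `except ZeroDivisionError` matches; bare `raise` re-raises the same ZeroDivisionError.
3. Outer `except ZeroDivisionError` matches → result = 97.
Result: 97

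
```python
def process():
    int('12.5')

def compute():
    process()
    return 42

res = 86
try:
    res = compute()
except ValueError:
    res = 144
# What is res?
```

Step-by-step execution trace:
1. res starts at 86.
2. try: `compute()` calls `process()`.
3. `process()` evaluates `int('12.5')`, which raises ValueError; it propagates through compute (uncaught).
4. `return 42` in compute is not reached; the assignment to res does not complete.
5. `except ValueError` matches → res = 144.
Result: 144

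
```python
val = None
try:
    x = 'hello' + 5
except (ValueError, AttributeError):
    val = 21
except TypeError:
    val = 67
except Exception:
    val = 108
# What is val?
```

Step-by-step execution trace:
1. `x = 'hello' + 5` raises TypeError.
2. `except (ValueError, AttributeError)` does not match TypeError; skipped.
3. `except TypeError` matches (exact type match) → val = 67.
4. `except Exception` is not reached.
Result: 67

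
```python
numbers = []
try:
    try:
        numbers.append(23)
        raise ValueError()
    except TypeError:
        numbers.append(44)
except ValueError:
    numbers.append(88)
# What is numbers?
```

Step-by-step execution trace:
1. Inner try: `numbers.append(23)` → numbers = [23].
2. `raise ValueError()` raises ValueError.
3. Inner `except TypeError` does not match ValueError; exception propagates to outer try.
4. Outer `except ValueError` matches → `numbers.append(88)` → numbers = [23, 88].
Result: [23, 88]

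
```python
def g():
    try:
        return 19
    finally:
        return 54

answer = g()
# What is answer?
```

Step-by-step execution trace:
1. `g()` enters try: `return 19` sets pending return value 19.
2. Before returning, `finally: return 54` runs and overrides the pending return.
3. g() returns 54 → answer = 54.
Result: 54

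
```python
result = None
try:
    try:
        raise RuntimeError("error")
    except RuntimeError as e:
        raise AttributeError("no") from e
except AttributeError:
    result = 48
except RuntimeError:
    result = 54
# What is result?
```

Step-by-step execution trace:
1. Inner try raises RuntimeError; inner `except RuntimeError as e` catches it.
2. `raise AttributeError(...) from e` raises AttributeError (RuntimeError is attached as __cause__, but only AttributeError is active).
3. Outer `except AttributeError` matches → result = 48.
4. `except RuntimeError` is not reached.
Result: 48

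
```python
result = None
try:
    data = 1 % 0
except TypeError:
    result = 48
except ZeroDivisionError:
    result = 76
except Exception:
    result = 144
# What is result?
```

Step-by-step execution trace:
1. `data = 1 % 0` raises ZeroDivisionError.
2. `except TypeError` does not match ZeroDivisionError; skipped.
3. `except ZeroDivisionError` matches → result = 76.
4. Remaining except clauses are skipped.
Result: 76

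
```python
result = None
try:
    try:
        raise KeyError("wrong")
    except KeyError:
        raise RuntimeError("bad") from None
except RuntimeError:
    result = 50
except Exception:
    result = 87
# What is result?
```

Step-by-step execution trace:
1. Inner try raises KeyError; inner `except KeyError` catches it.
2. `raise RuntimeError(...) from None` raises RuntimeError (from None suppresses __context__, but the active exception is still RuntimeError).
3. Outer `except RuntimeError` matches → result = 50.
4. `except Exception` is not reached.
Result: 50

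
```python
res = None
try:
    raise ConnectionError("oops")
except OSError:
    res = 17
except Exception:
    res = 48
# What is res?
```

Step-by-step execution trace:
1. `raise ConnectionError(...)` raises ConnectionError.
2. `except OSError` matches (ConnectionError is a subclass of OSError) → res = 17.
3. `except Exception` is not reached.
Result: 17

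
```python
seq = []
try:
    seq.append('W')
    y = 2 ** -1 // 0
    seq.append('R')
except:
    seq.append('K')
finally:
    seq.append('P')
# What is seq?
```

Step-by-step execution trace:
1. try: `seq.append('W')` → seq = ['W'].
2. `y = 2 ** -1 // 0` raises ZeroDivisionError; `seq.append('R')` is not reached.
3. bare `except` matches → `seq.append('K')` → seq = ['W', 'K'].
4. finally always runs: `seq.append('P')` → seq = ['W', 'K', 'P'].
Result: ['W', 'K', 'P']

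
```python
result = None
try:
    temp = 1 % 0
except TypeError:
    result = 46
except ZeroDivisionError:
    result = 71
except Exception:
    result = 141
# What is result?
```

Step-by-step execution trace:
1. `temp = 1 % 0` raises ZeroDivisionError.
2. `except TypeError` does not match ZeroDivisionError; skipped.
3. `except ZeroDivisionError` matches → result = 71.
4. Remaining except clauses are skipped.
Result: 71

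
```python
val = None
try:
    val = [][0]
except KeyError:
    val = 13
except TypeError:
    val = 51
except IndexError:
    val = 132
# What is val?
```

Step-by-step execution trace:
1. `val = [][0]` raises IndexError.
2. `except KeyError` does not match IndexError; skipped.
3. `except TypeError` does not match IndexError; skipped.
4. `except IndexError` matches → val = 132.
Result: 132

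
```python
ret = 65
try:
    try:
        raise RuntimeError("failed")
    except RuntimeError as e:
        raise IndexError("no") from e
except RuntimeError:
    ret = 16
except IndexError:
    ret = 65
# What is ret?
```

Step-by-step execution trace:
1. Inner try raises RuntimeError; inner `except RuntimeError as e` catches it.
2. `raise IndexError(...) from e` raises IndexError (RuntimeError is attached as __cause__, but only IndexError is active).
3. Outer `except RuntimeError` does not match IndexError; skipped.
4. Outer `except IndexError` matches → ret = 65.
Result: 65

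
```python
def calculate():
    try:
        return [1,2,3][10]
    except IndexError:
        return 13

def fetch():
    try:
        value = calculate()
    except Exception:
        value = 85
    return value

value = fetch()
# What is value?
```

Step-by-step execution trace:
1. `fetch()` calls `calculate()`.
2. In calculate: `[1,2,3][10]` raises IndexError; `except IndexError` catches it → returns 13.
3. In fetch: `value = calculate()` → value = 13. No exception reaches fetch.
4. `except Exception` is skipped; fetch returns 13.
5. value = 13.
Result: 13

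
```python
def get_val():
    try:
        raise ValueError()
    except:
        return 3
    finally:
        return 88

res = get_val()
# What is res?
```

Step-by-step execution trace:
1. `get_val()` enters try: `raise ValueError()` raises ValueError.
2. bare `except` matches → `return 3` sets pending return value 3.
3. Before returning, `finally: return 88` runs and overrides the pending return.
4. get_val() returns 88 → res = 88.
Result: 88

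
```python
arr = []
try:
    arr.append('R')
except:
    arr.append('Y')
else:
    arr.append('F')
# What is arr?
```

Step-by-step execution trace:
1. try: `arr.append('R')` → arr = ['R']. No exception raised.
2. `except` is skipped.
3. `else` runs (try completed without exception): `arr.append('F')` → arr = ['R', 'F'].
Result: ['R', 'F']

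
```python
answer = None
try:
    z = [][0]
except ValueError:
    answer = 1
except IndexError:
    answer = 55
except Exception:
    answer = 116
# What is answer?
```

Step-by-step execution trace:
1. `z = [][0]` raises IndexError.
2. `except ValueError` does not match IndexError; skipped.
3. `except IndexError` matches → answer = 55.
4. Remaining except clauses are skipped.
Result: 55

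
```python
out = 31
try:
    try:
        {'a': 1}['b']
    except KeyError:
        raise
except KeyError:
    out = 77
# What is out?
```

Step-by-step execution trace:
1. Inner try: `{'a': 1}['b']` raises KeyError.
2. Inner `except KeyError` matches; bare `raise` re-raises the same KeyError.
3. Outer `except KeyError` matches → out = 77.
Result: 77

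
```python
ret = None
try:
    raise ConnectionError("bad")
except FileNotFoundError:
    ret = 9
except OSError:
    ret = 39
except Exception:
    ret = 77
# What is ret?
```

Step-by-step execution trace:
1. `raise ConnectionError(...)` raises ConnectionError.
2. `except FileNotFoundError` does not match (ConnectionError is not a subclass of FileNotFoundError); skipped.
3. `except OSError` matches (ConnectionError is a subclass of OSError) → ret = 39.
4. `except Exception` is not reached.
Result: 39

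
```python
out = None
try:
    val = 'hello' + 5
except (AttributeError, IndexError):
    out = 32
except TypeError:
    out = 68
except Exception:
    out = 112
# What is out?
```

Step-by-step execution trace:
1. `val = 'hello' + 5` raises TypeError.
2. `except (AttributeError, IndexError)` does not match TypeError; skipped.
3. `except TypeError` matches (exact type match) → out = 68.
4. `except Exception` is not reached.
Result: 68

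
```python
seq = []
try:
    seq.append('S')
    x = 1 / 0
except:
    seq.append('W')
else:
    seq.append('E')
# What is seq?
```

Step-by-step execution trace:
1. try: `seq.append('S')` → seq = ['S'].
2. `x = 1 / 0` raises ZeroDivisionError.
3. bare `except` matches → `seq.append('W')` → seq = ['S', 'W'].
4. `else` is skipped (an exception was raised).
Result: ['S', 'W']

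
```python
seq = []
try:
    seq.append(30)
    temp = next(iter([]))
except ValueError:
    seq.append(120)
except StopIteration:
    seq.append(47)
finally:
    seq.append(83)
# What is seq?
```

Step-by-step execution trace:
1. try: `seq.append(30)` → seq = [30].
2. `temp = next(iter([]))` raises StopIteration.
3. `except ValueError` does not match StopIteration; skipped.
4. `except StopIteration` matches → `seq.append(47)` → seq = [30, 47].
5. finally always runs: `seq.append(83)` → seq = [30, 47, 83].
Result: [30, 47, 83]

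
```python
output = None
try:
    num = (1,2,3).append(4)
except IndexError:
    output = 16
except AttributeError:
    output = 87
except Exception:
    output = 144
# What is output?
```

Step-by-step execution trace:
1. `num = (1,2,3).append(4)` raises AttributeError.
2. `except IndexError` does not match AttributeError; skipped.
3. `except AttributeError` matches → output = 87.
4. Remaining except clauses are skipped.
Result: 87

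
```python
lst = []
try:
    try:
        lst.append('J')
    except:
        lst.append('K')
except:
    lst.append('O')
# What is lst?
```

Step-by-step execution trace:
1. Inner try: `lst.append('J')` → lst = ['J']. No exception raised.
2. Inner `except` is skipped.
3. Inner try completes normally; outer `except` is skipped.
Result: ['J']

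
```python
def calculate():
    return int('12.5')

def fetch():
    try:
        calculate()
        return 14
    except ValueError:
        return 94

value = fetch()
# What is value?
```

Step-by-step execution trace:
1. `fetch()` calls `calculate()`.
2. `calculate()` evaluates `int('12.5')`, which raises ValueError; it propagates to the caller.
3. `return 14` is not reached.
4. `except ValueError` in fetch matches → returns 94.
5. value = 94.
Result: 94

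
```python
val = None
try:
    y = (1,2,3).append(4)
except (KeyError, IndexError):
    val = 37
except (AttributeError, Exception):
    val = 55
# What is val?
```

Step-by-step execution trace:
1. `y = (1,2,3).append(4)` raises AttributeError.
2. `except (KeyError, IndexError)` does not match AttributeError; skipped.
3. `except (AttributeError, Exception)` matches (AttributeError is in the tuple) → val = 55.
Result: 55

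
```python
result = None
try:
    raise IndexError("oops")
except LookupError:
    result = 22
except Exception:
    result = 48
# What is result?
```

Step-by-step execution trace:
1. `raise IndexError(...)` raises IndexError.
2. `except LookupError` matches (IndexError is a subclass of LookupError) → result = 22.
3. `except Exception` is not reached.
Result: 22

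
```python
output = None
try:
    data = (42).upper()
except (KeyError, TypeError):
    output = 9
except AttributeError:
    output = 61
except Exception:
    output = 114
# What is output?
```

Step-by-step execution trace:
1. `data = (42).upper()` raises AttributeError.
2. `except (KeyError, TypeError)` does not match AttributeError; skipped.
3. `except AttributeError` matches (exact type match) → output = 61.
4. `except Exception` is not reached.
Result: 61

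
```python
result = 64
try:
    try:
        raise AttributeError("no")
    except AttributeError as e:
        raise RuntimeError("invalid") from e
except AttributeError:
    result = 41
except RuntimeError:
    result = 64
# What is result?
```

Step-by-step execution trace:
1. Inner try raises AttributeError; inner `except AttributeError as e` catches it.
2. `raise RuntimeError(...) from e` raises RuntimeError (AttributeError is attached as __cause__, but only RuntimeError is active).
3. Outer `except AttributeError` does not match RuntimeError; skipped.
4. Outer `except RuntimeError` matches → result = 64.
Result: 64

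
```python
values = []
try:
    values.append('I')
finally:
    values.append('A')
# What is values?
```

Step-by-step execution trace:
1. try: `values.append('I')` → values = ['I'].
2. The try body completes without raising.
3. finally always runs: `values.append('A')` → values = ['I', 'A'].
Result: ['I', 'A']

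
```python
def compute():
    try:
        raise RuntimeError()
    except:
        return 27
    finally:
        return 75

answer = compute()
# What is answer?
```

Step-by-step execution trace:
1. `compute()` enters try: `raise RuntimeError()` raises RuntimeError.
2. bare `except` matches → `return 27` sets pending return value 27.
3. Before returning, `finally: return 75` runs and overrides the pending return.
4. compute() returns 75 → answer = 75.
Result: 75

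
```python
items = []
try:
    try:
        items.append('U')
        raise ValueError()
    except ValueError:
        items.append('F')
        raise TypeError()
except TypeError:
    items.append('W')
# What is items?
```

Step-by-step execution trace:
1. Inner try: `items.append('U')` → items = ['U'].
2. `raise ValueError()` raises ValueError.
3. Inner `except ValueError` matches → `items.append('F')` → items = ['U', 'F'].
4. `raise TypeError()` raises TypeError; propagates to outer try.
5. Outer `except TypeError` matches → `items.append('W')` → items = ['U', 'F', 'W'].
Result: ['U', 'F', 'W']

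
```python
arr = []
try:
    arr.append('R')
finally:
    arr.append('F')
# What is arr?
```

Step-by-step execution trace:
1. try: `arr.append('R')` → arr = ['R'].
2. The try body completes without raising.
3. finally always runs: `arr.append('F')` → arr = ['R', 'F'].
Result: ['R', 'F']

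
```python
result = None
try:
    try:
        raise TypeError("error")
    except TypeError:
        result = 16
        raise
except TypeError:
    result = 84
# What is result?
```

Step-by-step execution trace:
1. Inner try: `raise TypeError("error")` raises TypeError.
2. Inner `except TypeError` matches → result = 16.
3. bare `raise` re-raises the same TypeError.
4. Outer `except TypeError` matches → result = 84.
Result: 84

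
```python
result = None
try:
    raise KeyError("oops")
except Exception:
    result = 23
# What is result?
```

Step-by-step execution trace:
1. `raise KeyError(...)` raises KeyError.
2. `except Exception` matches (KeyError is a subclass of Exception) → result = 23.
Result: 23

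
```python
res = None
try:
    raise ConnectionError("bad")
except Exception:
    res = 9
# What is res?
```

Step-by-step execution trace:
1. `raise ConnectionError(...)` raises ConnectionError.
2. `except Exception` matches (ConnectionError is a subclass of Exception) → res = 9.
Result: 9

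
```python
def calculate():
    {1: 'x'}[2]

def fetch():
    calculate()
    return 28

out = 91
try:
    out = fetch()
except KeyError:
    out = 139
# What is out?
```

Step-by-step execution trace:
1. out starts at 91.
2. try: `fetch()` calls `calculate()`.
3. `calculate()` evaluates `{1: 'x'}[2]`, which raises KeyError; it propagates through fetch (uncaught).
4. `return 28` in fetch is not reached; the assignment to out does not complete.
5. `except KeyError` matches → out = 139.
Result: 139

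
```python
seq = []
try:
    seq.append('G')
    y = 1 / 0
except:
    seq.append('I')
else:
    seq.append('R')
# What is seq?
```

Step-by-step execution trace:
1. try: `seq.append('G')` → seq = ['G'].
2. `y = 1 / 0` raises ZeroDivisionError.
3. bare `except` matches → `seq.append('I')` → seq = ['G', 'I'].
4. `else` is skipped (an exception was raised).
Result: ['G', 'I']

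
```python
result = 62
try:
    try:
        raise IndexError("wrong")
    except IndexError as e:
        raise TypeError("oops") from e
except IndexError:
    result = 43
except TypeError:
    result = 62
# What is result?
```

Step-by-step execution trace:
1. Inner try raises IndexError; inner `except IndexError as e` catches it.
2. `raise TypeError(...) from e` raises TypeError (IndexError is attached as __cause__, but only TypeError is active).
3. Outer `except IndexError` does not match TypeError; skipped.
4. Outer `except TypeError` matches → result = 62.
Result: 62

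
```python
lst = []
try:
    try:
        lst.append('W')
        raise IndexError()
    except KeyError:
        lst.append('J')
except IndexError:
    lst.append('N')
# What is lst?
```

Step-by-step execution trace:
1. Inner try: `lst.append('W')` → lst = ['W'].
2. `raise IndexError()` raises IndexError.
3. Inner `except KeyError` does not match IndexError; exception propagates to outer try.
4. Outer `except IndexError` matches → `lst.append('N')` → lst = ['W', 'N'].
Result: ['W', 'N']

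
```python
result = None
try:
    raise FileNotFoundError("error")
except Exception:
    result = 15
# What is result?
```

Step-by-step execution trace:
1. `raise FileNotFoundError(...)` raises FileNotFoundError.
2. `except Exception` matches (FileNotFoundError is a subclass of Exception) → result = 15.
Result: 15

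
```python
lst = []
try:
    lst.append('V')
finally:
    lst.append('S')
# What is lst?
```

Step-by-step execution trace:
1. try: `lst.append('V')` → lst = ['V'].
2. The try body completes without raising.
3. finally always runs: `lst.append('S')` → lst = ['V', 'S'].
Result: ['V', 'S']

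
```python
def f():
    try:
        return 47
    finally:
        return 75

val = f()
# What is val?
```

Step-by-step execution trace:
1. `f()` enters try: `return 47` sets pending return value 47.
2. Before returning, `finally: return 75` runs and overrides the pending return.
3. f() returns 75 → val = 75.
Result: 75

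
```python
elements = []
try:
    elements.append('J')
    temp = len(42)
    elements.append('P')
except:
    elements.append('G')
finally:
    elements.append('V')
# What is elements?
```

Step-by-step execution trace:
1. try: `elements.append('J')` → elements = ['J'].
2. `temp = len(42)` raises TypeError; `elements.append('P')` is not reached.
3. bare `except` matches → `elements.append('G')` → elements = ['J', 'G'].
4. finally always runs: `elements.append('V')` → elements = ['J', 'G', 'V'].
Result: ['J', 'G', 'V']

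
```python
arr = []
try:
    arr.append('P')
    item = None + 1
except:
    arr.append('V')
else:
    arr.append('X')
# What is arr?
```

Step-by-step execution trace:
1. try: `arr.append('P')` → arr = ['P'].
2. `item = None + 1` raises TypeError.
3. bare `except` matches → `arr.append('V')` → arr = ['P', 'V'].
4. `else` is skipped (an exception was raised).
Result: ['P', 'V']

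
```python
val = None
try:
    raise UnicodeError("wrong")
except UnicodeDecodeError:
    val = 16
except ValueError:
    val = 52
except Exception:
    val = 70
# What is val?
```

Step-by-step execution trace:
1. `raise UnicodeError(...)` raises UnicodeError.
2. `except UnicodeDecodeError` does not match (UnicodeError is not a subclass of UnicodeDecodeError); skipped.
3. `except ValueError` matches (UnicodeError is a subclass of ValueError) → val = 52.
4. `except Exception` is not reached.
Result: 52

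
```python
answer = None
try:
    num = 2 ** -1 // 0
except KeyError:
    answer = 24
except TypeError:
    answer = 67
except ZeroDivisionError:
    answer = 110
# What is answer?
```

Step-by-step execution trace:
1. `num = 2 ** -1 // 0` raises ZeroDivisionError.
2. `except KeyError` does not match ZeroDivisionError; skipped.
3. `except TypeError` does not match ZeroDivisionError; skipped.
4. `except ZeroDivisionError` matches → answer = 110.
Result: 110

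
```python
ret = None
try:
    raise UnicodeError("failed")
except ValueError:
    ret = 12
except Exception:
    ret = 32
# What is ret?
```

Step-by-step execution trace:
1. `raise UnicodeError(...)` raises UnicodeError.
2. `except ValueError` matches (UnicodeError is a subclass of ValueError) → ret = 12.
3. `except Exception` is not reached.
Result: 12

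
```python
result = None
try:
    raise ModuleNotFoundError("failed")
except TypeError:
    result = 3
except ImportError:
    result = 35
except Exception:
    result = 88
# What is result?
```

Step-by-step execution trace:
1. `raise ModuleNotFoundError(...)` raises ModuleNotFoundError.
2. `except TypeError` does not match (ModuleNotFoundError is not a subclass of TypeError); skipped.
3. `except ImportError` matches (ModuleNotFoundError is a subclass of ImportError) → result = 35.
4. `except Exception` is not reached.
Result: 35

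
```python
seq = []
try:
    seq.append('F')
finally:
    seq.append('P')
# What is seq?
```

Step-by-step execution trace:
1. try: `seq.append('F')` → seq = ['F'].
2. The try body completes without raising.
3. finally always runs: `seq.append('P')` → seq = ['F', 'P'].
Result: ['F', 'P']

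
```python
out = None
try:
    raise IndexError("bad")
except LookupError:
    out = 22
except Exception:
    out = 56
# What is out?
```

Step-by-step execution trace:
1. `raise IndexError(...)` raises IndexError.
2. `except LookupError` matches (IndexError is a subclass of LookupError) → out = 22.
3. `except Exception` is not reached.
Result: 22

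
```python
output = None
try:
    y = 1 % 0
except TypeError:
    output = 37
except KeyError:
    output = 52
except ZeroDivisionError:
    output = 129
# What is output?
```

Step-by-step execution trace:
1. `y = 1 % 0` raises ZeroDivisionError.
2. `except TypeError` does not match ZeroDivisionError; skipped.
3. `except KeyError` does not match ZeroDivisionError; skipped.
4. `except ZeroDivisionError` matches → output = 129.
Result: 129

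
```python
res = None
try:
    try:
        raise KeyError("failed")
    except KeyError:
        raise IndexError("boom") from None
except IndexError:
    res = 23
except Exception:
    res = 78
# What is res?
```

Step-by-step execution trace:
1. Inner try raises KeyError; inner `except KeyError` catches it.
2. `raise IndexError(...) from None` raises IndexError (from None suppresses __context__, but the active exception is still IndexError).
3. Outer `except IndexError` matches → res = 23.
4. `except Exception` is not reached.
Result: 23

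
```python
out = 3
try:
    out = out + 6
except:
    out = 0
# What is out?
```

Step-by-step execution trace:
1. out starts at 3.
2. try: `out = out + 6` → out = 9. No exception raised.
3. `except` is skipped.
Result: 9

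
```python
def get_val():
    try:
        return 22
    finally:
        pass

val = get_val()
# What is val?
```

Step-by-step execution trace:
1. `get_val()` enters try: `return 22` sets pending return value 22.
2. Before returning, `finally: pass` runs (no effect).
3. get_val() returns 22 → val = 22.
Result: 22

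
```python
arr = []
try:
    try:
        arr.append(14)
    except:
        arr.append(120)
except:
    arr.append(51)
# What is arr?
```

Step-by-step execution trace:
1. Inner try: `arr.append(14)` → arr = [14]. No exception raised.
2. Inner `except` is skipped.
3. Inner try completes normally; outer `except` is skipped.
Result: [14]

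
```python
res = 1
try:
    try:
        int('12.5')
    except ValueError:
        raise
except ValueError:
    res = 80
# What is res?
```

Step-by-step execution trace:
1. Inner try: `int('12.5')` raises ValueError.
2. Inner `except ValueError` matches; bare `raise` re-raises the same ValueError.
3. Outer `except ValueError` matches → res = 80.
Result: 80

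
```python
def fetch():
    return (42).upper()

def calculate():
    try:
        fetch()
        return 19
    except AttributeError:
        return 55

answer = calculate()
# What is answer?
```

Step-by-step execution trace:
1. `calculate()` calls `fetch()`.
2. `fetch()` evaluates `(42).upper()`, which raises AttributeError; it propagates to the caller.
3. `return 19` is not reached.
4. `except AttributeError` in calculate matches → returns 55.
5. answer = 55.
Result: 55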